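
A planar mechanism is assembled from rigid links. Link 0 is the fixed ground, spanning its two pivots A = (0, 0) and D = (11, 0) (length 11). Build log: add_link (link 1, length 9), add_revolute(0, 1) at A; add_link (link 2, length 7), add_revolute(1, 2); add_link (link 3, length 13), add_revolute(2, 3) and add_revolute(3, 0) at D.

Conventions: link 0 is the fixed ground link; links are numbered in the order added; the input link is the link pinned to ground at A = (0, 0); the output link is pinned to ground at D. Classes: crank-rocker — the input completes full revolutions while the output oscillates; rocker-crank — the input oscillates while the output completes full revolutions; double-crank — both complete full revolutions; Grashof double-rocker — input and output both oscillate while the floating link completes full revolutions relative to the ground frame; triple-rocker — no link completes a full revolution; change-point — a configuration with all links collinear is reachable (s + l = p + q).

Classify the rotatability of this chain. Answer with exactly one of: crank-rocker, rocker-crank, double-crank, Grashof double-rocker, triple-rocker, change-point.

lengths: ground=11, input=9, coupler=7, output=13
sorted: s=7 (shortest), l=13 (longest), p+q=20
s + l = 20 vs p + q = 20
s + l = p + q → change-point (collinear configuration reachable)

change-point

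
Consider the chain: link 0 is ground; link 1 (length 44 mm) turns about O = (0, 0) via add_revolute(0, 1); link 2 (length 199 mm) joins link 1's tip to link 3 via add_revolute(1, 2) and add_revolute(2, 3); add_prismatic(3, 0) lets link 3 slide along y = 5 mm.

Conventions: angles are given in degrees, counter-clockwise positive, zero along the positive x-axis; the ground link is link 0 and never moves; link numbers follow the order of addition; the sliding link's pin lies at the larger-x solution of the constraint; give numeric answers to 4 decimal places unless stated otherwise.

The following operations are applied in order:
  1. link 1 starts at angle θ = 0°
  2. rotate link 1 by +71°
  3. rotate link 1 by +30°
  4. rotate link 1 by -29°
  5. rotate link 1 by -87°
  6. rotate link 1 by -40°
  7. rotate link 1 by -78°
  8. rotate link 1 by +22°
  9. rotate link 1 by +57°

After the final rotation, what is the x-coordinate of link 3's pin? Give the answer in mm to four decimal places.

geometry: r = 44 mm, L = 199 mm, e = 5 mm; θ starts at 0°
rotate link 1 by +71°: θ ← 0° +71° = 71°
rotate link 1 by +30°: θ ← 71° +30° = 101°
rotate link 1 by -29°: θ ← 101° -29° = 72°
rotate link 1 by -87°: θ ← 72° -87° = -15°
rotate link 1 by -40°: θ ← -15° -40° = -55°
rotate link 1 by -78°: θ ← -55° -78° = -133°
rotate link 1 by +22°: θ ← -133° +22° = -111°
rotate link 1 by +57°: θ ← -111° +57° = -54°
crank pin P = (r cos θ, r sin θ) = (25.862551, -35.596748)
h = r sin θ − e = -35.596748 − 5 = -40.596748
x = r cos θ + √(L² − h²) = 25.862551 + 194.815051 = 220.677602

220.6776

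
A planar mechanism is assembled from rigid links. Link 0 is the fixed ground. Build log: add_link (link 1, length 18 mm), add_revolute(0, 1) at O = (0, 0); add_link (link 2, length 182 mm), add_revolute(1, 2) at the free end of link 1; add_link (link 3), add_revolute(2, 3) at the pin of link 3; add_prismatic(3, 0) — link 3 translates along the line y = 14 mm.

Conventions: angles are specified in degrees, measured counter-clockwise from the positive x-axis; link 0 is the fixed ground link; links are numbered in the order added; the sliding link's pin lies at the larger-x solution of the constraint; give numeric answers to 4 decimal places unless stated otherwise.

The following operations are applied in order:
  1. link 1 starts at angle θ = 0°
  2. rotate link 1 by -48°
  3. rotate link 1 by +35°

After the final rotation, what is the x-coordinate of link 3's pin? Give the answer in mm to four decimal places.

geometry: r = 18 mm, L = 182 mm, e = 14 mm; θ starts at 0°
rotate link 1 by -48°: θ ← 0° -48° = -48°
rotate link 1 by +35°: θ ← -48° +35° = -13°
crank pin P = (r cos θ, r sin θ) = (17.538661, -4.049119)
h = r sin θ − e = -4.049119 − 14 = -18.049119
x = r cos θ + √(L² − h²) = 17.538661 + 181.102814 = 198.641475

198.6415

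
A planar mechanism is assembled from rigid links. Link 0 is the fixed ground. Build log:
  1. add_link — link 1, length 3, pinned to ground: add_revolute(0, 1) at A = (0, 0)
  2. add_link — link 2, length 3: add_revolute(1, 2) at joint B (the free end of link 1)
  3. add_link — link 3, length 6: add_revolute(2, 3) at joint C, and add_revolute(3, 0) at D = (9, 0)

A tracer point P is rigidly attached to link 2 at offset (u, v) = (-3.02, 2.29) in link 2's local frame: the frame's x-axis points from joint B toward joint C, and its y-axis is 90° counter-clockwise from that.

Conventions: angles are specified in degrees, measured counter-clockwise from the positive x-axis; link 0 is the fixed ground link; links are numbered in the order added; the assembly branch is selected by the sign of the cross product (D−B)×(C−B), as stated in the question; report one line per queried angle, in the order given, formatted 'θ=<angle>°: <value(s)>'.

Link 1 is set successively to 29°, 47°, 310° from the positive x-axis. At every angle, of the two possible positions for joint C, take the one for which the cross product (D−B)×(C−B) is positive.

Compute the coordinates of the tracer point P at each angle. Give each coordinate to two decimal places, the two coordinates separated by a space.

A=(0,0), D=(9.00,0)
θ=29°: B = A + 3.00·(cos29°, sin29°) = (2.6239, 1.4544)
θ=29°: |BD| = 6.5399
θ=29°: circle(B,3.00) ∩ circle(D,6.00): a=1.2057, h=2.7470
θ=29°:   candidates: C₊=(4.4103,3.8645) cross=17.965; C₋=(3.1885,-1.4920) cross=-17.965
θ=29°:   branch + wants cross > 0 → take C=(4.4103,3.8645) (cross=17.965)
θ=29°: ex = (C−B)/|BC| = (0.5955,0.8034); ey = (-0.8034,0.5955)
θ=29°: P = B + -3.02·ex + 2.29·ey = (-1.0142,0.3919)
θ=47°: B = A + 3.00·(cos47°, sin47°) = (2.0460, 2.1941)
θ=47°: |BD| = 7.2919
θ=47°: circle(B,3.00) ∩ circle(D,6.00): a=1.7946, h=2.4040
θ=47°:   candidates: C₊=(4.4808,3.9467) cross=17.530; C₋=(3.0341,-0.6386) cross=-17.530
θ=47°:   branch + wants cross > 0 → take C=(4.4808,3.9467) (cross=17.530)
θ=47°: ex = (C−B)/|BC| = (0.8116,0.5842); ey = (-0.5842,0.8116)
θ=47°: P = B + -3.02·ex + 2.29·ey = (-1.7429,2.2883)
θ=310°: B = A + 3.00·(cos310°, sin310°) = (1.9284, -2.2981)
θ=310°: |BD| = 7.4357
θ=310°: circle(B,3.00) ∩ circle(D,6.00): a=1.9023, h=2.3198
θ=310°:   candidates: C₊=(3.0205,0.4960) cross=17.249; C₋=(4.4545,-3.9164) cross=-17.249
θ=310°:   branch + wants cross > 0 → take C=(3.0205,0.4960) (cross=17.249)
θ=310°: ex = (C−B)/|BC| = (0.3641,0.9314); ey = (-0.9314,0.3641)
θ=310°: P = B + -3.02·ex + 2.29·ey = (-1.3039,-4.2772)

θ=29°: -1.01 0.39
θ=47°: -1.74 2.29
θ=310°: -1.30 -4.28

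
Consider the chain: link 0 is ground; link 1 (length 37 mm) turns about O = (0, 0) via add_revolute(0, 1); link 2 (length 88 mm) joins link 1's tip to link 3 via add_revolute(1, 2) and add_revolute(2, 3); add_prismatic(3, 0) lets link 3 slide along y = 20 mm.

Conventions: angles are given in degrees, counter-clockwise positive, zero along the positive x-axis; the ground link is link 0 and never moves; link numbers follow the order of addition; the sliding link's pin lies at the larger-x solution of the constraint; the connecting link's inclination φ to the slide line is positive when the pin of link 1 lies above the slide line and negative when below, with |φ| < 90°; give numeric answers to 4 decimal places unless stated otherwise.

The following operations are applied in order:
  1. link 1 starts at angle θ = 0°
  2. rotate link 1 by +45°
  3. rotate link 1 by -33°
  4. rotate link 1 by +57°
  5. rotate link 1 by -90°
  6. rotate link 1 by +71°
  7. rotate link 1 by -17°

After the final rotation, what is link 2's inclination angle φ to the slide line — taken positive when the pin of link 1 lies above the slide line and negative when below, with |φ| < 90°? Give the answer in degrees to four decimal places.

geometry: r = 37 mm, L = 88 mm, e = 20 mm; θ starts at 0°
rotate link 1 by +45°: θ ← 0° +45° = 45°
rotate link 1 by -33°: θ ← 45° -33° = 12°
rotate link 1 by +57°: θ ← 12° +57° = 69°
rotate link 1 by -90°: θ ← 69° -90° = -21°
rotate link 1 by +71°: θ ← -21° +71° = 50°
rotate link 1 by -17°: θ ← 50° -17° = 33°
h = r sin θ − e = 20.151644 − 20 = 0.151644
sin φ = h / L = 0.151644 / 88 = 0.00172323
φ = arcsin(0.00172323) = 0.098734°

0.0987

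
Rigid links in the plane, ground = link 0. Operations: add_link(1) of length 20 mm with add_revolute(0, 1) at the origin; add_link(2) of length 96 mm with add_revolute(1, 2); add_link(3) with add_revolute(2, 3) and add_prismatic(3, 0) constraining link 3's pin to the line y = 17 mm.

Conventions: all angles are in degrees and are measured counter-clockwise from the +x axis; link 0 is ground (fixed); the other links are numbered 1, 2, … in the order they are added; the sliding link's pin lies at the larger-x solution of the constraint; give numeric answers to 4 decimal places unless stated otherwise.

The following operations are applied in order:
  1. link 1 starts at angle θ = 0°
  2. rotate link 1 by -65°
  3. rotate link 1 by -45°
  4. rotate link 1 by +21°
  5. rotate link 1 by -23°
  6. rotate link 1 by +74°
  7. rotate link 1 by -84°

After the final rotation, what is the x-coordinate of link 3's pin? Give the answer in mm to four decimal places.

geometry: r = 20 mm, L = 96 mm, e = 17 mm; θ starts at 0°
rotate link 1 by -65°: θ ← 0° -65° = -65°
rotate link 1 by -45°: θ ← -65° -45° = -110°
rotate link 1 by +21°: θ ← -110° +21° = -89°
rotate link 1 by -23°: θ ← -89° -23° = -112°
rotate link 1 by +74°: θ ← -112° +74° = -38°
rotate link 1 by -84°: θ ← -38° -84° = -122°
crank pin P = (r cos θ, r sin θ) = (-10.598385, -16.960962)
h = r sin θ − e = -16.960962 − 17 = -33.960962
x = r cos θ + √(L² − h²) = -10.598385 + 89.792277 = 79.193892

79.1939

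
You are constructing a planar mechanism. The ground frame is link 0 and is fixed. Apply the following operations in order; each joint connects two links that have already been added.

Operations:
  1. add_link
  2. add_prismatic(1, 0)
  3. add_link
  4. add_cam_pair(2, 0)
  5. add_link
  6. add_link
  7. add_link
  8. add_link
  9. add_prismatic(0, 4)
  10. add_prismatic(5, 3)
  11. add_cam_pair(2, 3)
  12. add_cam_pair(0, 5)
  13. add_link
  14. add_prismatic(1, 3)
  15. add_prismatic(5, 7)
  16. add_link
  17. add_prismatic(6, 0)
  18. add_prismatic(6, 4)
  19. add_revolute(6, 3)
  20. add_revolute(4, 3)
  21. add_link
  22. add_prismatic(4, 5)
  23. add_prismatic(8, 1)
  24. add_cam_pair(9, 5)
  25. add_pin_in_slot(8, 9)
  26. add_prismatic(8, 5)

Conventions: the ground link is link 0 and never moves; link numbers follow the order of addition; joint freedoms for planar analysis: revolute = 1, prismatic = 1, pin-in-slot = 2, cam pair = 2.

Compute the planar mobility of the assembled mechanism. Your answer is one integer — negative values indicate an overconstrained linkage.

link 0 = ground. State L|J1|J2 = 1|0|0
+link1  2|0|0
P(1,0) f=1→J1  2|1|0
+link2  3|1|0
C(2,0) f=2→J2  3|1|1
+link3  4|1|1
+link4  5|1|1
+link5  6|1|1
+link6  7|1|1
P(0,4) f=1→J1  7|2|1
P(5,3) f=1→J1  7|3|1
C(2,3) f=2→J2  7|3|2
C(0,5) f=2→J2  7|3|3
+link7  8|3|3
P(1,3) f=1→J1  8|4|3
P(5,7) f=1→J1  8|5|3
+link8  9|5|3
P(6,0) f=1→J1  9|6|3
P(6,4) f=1→J1  9|7|3
R(6,3) f=1→J1  9|8|3
R(4,3) f=1→J1  9|9|3
+link9  10|9|3
P(4,5) f=1→J1  10|10|3
P(8,1) f=1→J1  10|11|3
C(9,5) f=2→J2  10|11|4
PS(8,9) f=2→J2  10|11|5
P(8,5) f=1→J1  10|12|5
M = 3(10−1)−2·12−5 = 27−24−5 = -2

M = -2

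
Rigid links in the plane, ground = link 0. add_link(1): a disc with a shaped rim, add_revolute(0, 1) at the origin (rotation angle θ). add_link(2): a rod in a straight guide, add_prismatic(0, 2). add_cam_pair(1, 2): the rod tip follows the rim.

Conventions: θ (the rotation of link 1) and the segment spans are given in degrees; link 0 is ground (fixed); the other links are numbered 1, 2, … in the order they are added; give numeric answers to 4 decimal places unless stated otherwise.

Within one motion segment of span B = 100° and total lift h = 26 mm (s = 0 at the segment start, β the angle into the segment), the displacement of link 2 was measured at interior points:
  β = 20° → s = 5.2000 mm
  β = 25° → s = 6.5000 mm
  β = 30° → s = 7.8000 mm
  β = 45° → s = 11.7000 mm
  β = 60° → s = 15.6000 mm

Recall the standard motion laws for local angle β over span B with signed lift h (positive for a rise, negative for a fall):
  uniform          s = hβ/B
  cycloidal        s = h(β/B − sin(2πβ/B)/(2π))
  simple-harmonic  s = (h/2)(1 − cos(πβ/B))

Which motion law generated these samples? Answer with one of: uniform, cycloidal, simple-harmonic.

candidates at β/B = r: uniform s = h·r (linear in β); cycloidal s = h·(r − sin(2πr)/(2π)); simple-harmonic s = (h/2)(1 − cos(πr))
β=20°: printed 5.2000 | uniform 5.2000, cycloidal 1.2645, simple-harmonic 2.4828
β=25°: printed 6.5000 | uniform 6.5000, cycloidal 2.3620, simple-harmonic 3.8076
β=30°: printed 7.8000 | uniform 7.8000, cycloidal 3.8645, simple-harmonic 5.3588
β=45°: printed 11.7000 | uniform 11.7000, cycloidal 10.4213, simple-harmonic 10.9664
β=60°: printed 15.6000 | uniform 15.6000, cycloidal 18.0323, simple-harmonic 17.0172
only one law matches every sample → uniform

uniform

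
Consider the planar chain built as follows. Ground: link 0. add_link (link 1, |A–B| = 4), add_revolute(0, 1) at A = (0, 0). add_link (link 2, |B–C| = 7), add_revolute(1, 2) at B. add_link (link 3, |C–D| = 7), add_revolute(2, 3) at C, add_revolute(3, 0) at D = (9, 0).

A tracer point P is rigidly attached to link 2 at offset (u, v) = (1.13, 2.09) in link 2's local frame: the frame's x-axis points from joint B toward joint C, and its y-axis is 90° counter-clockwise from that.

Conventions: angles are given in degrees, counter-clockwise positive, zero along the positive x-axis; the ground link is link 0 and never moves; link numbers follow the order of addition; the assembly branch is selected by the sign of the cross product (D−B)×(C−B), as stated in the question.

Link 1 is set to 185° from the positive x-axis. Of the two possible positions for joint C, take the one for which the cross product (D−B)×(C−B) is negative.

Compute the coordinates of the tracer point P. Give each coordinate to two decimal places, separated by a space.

A=(0,0), D=(9.00,0)
B = A + 4.00·(cos185°, sin185°) = (-3.9848, -0.3486)
|BD| = 12.9895
circle(B,7.00) ∩ circle(D,7.00): a=6.4947, h=2.6112
  candidates: C₊=(2.4375,2.4360) cross=33.918; C₋=(2.5777,-2.7846) cross=-33.918
  branch - wants cross < 0 → take C=(2.5777,-2.7846) (cross=-33.918)
ex = (C−B)/|BC| = (0.9375,-0.3480); ey = (0.3480,0.9375)
P = B + 1.13·ex + 2.09·ey = (-2.1981,1.2175)

-2.20 1.22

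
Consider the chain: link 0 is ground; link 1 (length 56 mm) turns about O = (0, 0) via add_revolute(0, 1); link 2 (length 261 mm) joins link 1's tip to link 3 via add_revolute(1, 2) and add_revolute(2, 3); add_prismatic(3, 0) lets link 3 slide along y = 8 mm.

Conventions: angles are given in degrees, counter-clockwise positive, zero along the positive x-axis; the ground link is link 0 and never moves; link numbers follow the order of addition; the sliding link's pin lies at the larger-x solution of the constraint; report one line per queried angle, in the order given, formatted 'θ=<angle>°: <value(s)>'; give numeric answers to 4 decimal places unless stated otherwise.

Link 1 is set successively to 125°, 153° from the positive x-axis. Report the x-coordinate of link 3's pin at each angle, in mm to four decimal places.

geometry: r = 56 mm, L = 261 mm, e = 8 mm
θ=125°: crank pin P = (r cos θ, r sin θ) = (-32.120280, 45.872514)
θ=125°: h = r sin θ − e = 45.872514 − 8 = 37.872514
θ=125°: x = r cos θ + √(L² − h²) = -32.120280 + 258.237628 = 226.117348
θ=153°: crank pin P = (r cos θ, r sin θ) = (-49.896365, 25.423468)
θ=153°: h = r sin θ − e = 25.423468 − 8 = 17.423468
θ=153°: x = r cos θ + √(L² − h²) = -49.896365 + 260.417785 = 210.521420

θ=125°: 226.1173
θ=153°: 210.5214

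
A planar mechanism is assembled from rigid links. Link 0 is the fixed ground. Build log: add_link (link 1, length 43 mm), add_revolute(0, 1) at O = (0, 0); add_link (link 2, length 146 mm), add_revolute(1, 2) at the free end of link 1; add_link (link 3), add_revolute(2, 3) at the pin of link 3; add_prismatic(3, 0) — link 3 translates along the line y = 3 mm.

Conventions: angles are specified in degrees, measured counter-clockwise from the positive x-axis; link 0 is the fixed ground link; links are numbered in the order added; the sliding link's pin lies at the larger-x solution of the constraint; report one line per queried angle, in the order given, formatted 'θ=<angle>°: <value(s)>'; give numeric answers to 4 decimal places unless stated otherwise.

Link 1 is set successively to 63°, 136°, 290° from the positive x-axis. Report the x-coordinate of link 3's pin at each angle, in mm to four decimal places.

geometry: r = 43 mm, L = 146 mm, e = 3 mm
θ=63°: crank pin P = (r cos θ, r sin θ) = (19.521591, 38.313281)
θ=63°: h = r sin θ − e = 38.313281 − 3 = 35.313281
θ=63°: x = r cos θ + √(L² − h²) = 19.521591 + 141.665000 = 161.186591
θ=136°: crank pin P = (r cos θ, r sin θ) = (-30.931611, 29.870310)
θ=136°: h = r sin θ − e = 29.870310 − 3 = 26.870310
θ=136°: x = r cos θ + √(L² − h²) = -30.931611 + 143.506050 = 112.574439
θ=290°: crank pin P = (r cos θ, r sin θ) = (14.706866, -40.406783)
θ=290°: h = r sin θ − e = -40.406783 − 3 = -43.406783
θ=290°: x = r cos θ + √(L² − h²) = 14.706866 + 139.398175 = 154.105041

θ=63°: 161.1866
θ=136°: 112.5744
θ=290°: 154.1050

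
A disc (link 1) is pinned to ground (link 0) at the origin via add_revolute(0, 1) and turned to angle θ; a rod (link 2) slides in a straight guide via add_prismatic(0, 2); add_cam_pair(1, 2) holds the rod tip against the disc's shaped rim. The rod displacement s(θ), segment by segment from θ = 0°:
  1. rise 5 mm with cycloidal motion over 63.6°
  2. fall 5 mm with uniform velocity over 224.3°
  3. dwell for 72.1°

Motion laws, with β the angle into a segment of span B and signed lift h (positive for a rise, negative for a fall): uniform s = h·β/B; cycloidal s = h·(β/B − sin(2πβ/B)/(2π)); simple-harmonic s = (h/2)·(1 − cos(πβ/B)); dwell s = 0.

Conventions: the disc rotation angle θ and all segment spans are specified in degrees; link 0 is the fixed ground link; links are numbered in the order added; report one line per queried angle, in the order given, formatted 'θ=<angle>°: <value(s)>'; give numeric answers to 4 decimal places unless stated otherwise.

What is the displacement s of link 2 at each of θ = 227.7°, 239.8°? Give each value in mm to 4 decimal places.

segment 1 (0° to 63.6°, cycloidal, h = 5) is passed completely: s = 0.0000 + (5) = 5.0000
θ = 227.7° falls in segment 2 (63.6° to 287.9°, uniform, h = -5): β = 227.7 − 63.6 = 164.1°, B = 224.3°; Δs = -5·164.1/224.3 = -3.6580; s = 5.0000 − 3.6580 = 1.3420
θ = 239.8° falls in segment 2 (63.6° to 287.9°, uniform, h = -5): β = 239.8 − 63.6 = 176.2°, B = 224.3°; Δs = -5·176.2/224.3 = -3.9278; s = 5.0000 − 3.9278 = 1.0722

θ=227.7°: 1.3420
θ=239.8°: 1.0722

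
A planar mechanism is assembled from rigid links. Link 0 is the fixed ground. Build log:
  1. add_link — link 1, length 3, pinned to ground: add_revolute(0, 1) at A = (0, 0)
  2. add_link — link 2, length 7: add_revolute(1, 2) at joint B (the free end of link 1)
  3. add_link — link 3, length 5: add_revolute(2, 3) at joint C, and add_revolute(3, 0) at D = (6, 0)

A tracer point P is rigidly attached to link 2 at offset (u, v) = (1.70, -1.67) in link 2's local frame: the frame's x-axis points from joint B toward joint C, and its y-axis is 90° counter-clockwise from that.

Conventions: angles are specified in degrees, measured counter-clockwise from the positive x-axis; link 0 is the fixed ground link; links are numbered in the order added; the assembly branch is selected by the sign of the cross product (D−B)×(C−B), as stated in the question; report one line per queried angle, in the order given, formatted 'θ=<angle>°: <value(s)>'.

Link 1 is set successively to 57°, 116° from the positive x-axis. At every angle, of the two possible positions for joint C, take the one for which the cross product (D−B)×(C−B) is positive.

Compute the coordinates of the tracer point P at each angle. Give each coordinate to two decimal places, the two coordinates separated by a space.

A=(0,0), D=(6.00,0)
θ=57°: B = A + 3.00·(cos57°, sin57°) = (1.6339, 2.5160)
θ=57°: |BD| = 5.0391
θ=57°: circle(B,7.00) ∩ circle(D,5.00): a=4.9009, h=4.9981
θ=57°:   candidates: C₊=(8.3758,4.3995) cross=25.186; C₋=(3.3847,-4.2615) cross=-25.186
θ=57°:   branch + wants cross > 0 → take C=(8.3758,4.3995) (cross=25.186)
θ=57°: ex = (C−B)/|BC| = (0.9631,0.2691); ey = (-0.2691,0.9631)
θ=57°: P = B + 1.70·ex + -1.67·ey = (3.7206,1.3650)
θ=116°: B = A + 3.00·(cos116°, sin116°) = (-1.3151, 2.6964)
θ=116°: |BD| = 7.7962
θ=116°: circle(B,7.00) ∩ circle(D,5.00): a=5.4373, h=4.4086
θ=116°:   candidates: C₊=(5.3114,4.9524) cross=34.370; C₋=(2.2619,-3.3207) cross=-34.370
θ=116°:   branch + wants cross > 0 → take C=(5.3114,4.9524) (cross=34.370)
θ=116°: ex = (C−B)/|BC| = (0.9466,0.3223); ey = (-0.3223,0.9466)
θ=116°: P = B + 1.70·ex + -1.67·ey = (0.8324,1.6634)

θ=57°: 3.72 1.37
θ=116°: 0.83 1.66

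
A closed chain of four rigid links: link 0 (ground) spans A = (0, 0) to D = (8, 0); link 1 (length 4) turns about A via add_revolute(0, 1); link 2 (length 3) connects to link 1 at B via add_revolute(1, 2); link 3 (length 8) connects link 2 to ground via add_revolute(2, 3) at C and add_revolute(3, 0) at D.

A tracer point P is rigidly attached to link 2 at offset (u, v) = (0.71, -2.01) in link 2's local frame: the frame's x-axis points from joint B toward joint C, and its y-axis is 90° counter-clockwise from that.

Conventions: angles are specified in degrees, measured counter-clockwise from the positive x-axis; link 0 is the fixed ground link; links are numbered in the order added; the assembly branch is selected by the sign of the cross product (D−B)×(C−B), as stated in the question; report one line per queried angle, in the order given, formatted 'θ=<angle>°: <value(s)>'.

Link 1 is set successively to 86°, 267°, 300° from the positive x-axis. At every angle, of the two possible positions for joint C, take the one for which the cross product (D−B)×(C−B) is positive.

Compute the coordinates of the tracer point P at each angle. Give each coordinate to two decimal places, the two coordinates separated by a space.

A=(0,0), D=(8.00,0)
θ=86°: B = A + 4.00·(cos86°, sin86°) = (0.2790, 3.9903)
θ=86°: |BD| = 8.6911
θ=86°: circle(B,3.00) ∩ circle(D,8.00): a=1.1814, h=2.7576
θ=86°:   candidates: C₊=(2.5946,5.8976) cross=23.966; C₋=(0.0625,0.9981) cross=-23.966
θ=86°:   branch + wants cross > 0 → take C=(2.5946,5.8976) (cross=23.966)
θ=86°: ex = (C−B)/|BC| = (0.7719,0.6358); ey = (-0.6358,0.7719)
θ=86°: P = B + 0.71·ex + -2.01·ey = (2.1050,2.8902)
θ=267°: B = A + 4.00·(cos267°, sin267°) = (-0.2093, -3.9945)
θ=267°: |BD| = 9.1296
θ=267°: circle(B,3.00) ∩ circle(D,8.00): a=1.5526, h=2.5670
θ=267°:   candidates: C₊=(0.0636,-1.0070) cross=23.435; C₋=(2.3099,-5.6234) cross=-23.435
θ=267°:   branch + wants cross > 0 → take C=(0.0636,-1.0070) (cross=23.435)
θ=267°: ex = (C−B)/|BC| = (0.0910,0.9959); ey = (-0.9959,0.0910)
θ=267°: P = B + 0.71·ex + -2.01·ey = (1.8569,-3.4704)
θ=300°: B = A + 4.00·(cos300°, sin300°) = (2.0000, -3.4641)
θ=300°: |BD| = 6.9282
θ=300°: circle(B,3.00) ∩ circle(D,8.00): a=-0.5052, h=2.9572
θ=300°:   candidates: C₊=(0.0839,-1.1557) cross=20.488; C₋=(3.0411,-6.2777) cross=-20.488
θ=300°:   branch + wants cross > 0 → take C=(0.0839,-1.1557) (cross=20.488)
θ=300°: ex = (C−B)/|BC| = (-0.6387,0.7695); ey = (-0.7695,-0.6387)
θ=300°: P = B + 0.71·ex + -2.01·ey = (3.0931,-1.6340)

θ=86°: 2.10 2.89
θ=267°: 1.86 -3.47
θ=300°: 3.09 -1.63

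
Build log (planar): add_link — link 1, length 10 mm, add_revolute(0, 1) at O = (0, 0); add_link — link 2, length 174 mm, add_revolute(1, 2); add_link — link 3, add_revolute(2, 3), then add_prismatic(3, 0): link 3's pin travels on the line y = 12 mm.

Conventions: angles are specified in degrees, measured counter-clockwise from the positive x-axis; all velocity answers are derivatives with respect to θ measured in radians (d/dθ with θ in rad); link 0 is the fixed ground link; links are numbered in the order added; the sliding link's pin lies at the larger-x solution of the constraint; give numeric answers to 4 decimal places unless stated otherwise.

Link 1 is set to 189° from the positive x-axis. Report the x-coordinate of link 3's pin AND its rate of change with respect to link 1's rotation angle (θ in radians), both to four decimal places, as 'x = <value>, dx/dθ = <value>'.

geometry: r = 10 mm, L = 174 mm, e = 12 mm
crank pin P = (r cos θ, r sin θ) = (-9.876883, -1.564345)
h = r sin θ − e = -1.564345 − 12 = -13.564345
x = r cos θ + √(L² − h²) = -9.876883 + 173.470483 = 163.593600
dx/dθ = −r sin θ − h·r cos θ/√(L² − h²) (θ in radians; h = -13.564345) = 0.792032

x = 163.5936, dx/dθ = 0.7920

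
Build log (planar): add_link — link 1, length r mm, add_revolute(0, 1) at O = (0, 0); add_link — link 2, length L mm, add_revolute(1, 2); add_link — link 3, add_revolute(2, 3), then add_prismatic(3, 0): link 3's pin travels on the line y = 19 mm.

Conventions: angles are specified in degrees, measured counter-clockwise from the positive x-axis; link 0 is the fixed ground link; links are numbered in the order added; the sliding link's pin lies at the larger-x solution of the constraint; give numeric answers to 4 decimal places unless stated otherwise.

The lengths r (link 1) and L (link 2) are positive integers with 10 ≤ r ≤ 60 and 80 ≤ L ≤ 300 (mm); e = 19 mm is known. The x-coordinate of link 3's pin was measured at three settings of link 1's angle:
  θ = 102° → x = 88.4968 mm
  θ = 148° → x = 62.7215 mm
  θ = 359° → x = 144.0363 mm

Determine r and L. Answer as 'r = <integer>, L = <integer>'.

constraint per measurement: (x − r cos θ)² + (r sin θ − e)² = L²
subtracting the θ₁ and θ₂ equations cancels the r² and L² terms:
r = (x₁² − x₂²) / (2[(x₁cos θ₁ + e sin θ₁) − (x₂cos θ₂ + e sin θ₂)]) = 45.0001 → r = 45
L² = (x₁ − r cos θ₁)² + (r sin θ₁ − e)² = 10201.0080 → L = 101.0000 → L = 101
check at θ₃=359°: x = 144.0363 (printed 144.0363) ✓

r = 45, L = 101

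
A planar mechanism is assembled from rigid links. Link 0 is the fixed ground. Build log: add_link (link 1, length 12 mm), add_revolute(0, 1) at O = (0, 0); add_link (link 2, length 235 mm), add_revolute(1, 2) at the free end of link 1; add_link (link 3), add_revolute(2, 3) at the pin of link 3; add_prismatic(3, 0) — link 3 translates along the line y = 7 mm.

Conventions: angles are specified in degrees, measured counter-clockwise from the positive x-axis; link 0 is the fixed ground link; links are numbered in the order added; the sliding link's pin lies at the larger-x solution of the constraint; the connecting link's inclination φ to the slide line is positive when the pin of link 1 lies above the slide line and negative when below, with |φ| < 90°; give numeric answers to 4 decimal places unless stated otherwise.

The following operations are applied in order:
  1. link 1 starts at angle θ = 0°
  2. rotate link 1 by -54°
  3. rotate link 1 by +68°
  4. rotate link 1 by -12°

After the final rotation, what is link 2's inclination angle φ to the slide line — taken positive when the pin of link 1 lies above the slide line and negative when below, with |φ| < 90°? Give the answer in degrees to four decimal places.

geometry: r = 12 mm, L = 235 mm, e = 7 mm; θ starts at 0°
rotate link 1 by -54°: θ ← 0° -54° = -54°
rotate link 1 by +68°: θ ← -54° +68° = 14°
rotate link 1 by -12°: θ ← 14° -12° = 2°
h = r sin θ − e = 0.418794 − 7 = -6.581206
sin φ = h / L = -6.581206 / 235 = -0.02800513
φ = arcsin(-0.02800513) = -1.604786°

-1.6048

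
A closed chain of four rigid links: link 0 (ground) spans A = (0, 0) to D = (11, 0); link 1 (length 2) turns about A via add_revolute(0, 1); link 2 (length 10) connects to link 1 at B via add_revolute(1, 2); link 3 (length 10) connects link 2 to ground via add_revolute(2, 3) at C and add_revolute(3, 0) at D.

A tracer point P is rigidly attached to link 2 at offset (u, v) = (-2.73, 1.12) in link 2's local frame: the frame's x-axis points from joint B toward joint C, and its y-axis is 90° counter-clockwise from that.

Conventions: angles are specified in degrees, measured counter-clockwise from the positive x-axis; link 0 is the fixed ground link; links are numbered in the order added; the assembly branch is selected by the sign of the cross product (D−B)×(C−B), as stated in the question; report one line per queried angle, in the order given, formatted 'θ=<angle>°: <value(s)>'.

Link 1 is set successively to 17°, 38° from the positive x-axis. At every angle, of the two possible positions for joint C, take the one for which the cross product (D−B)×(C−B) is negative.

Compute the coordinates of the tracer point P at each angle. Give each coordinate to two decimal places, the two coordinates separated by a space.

A=(0,0), D=(11.00,0)
θ=17°: B = A + 2.00·(cos17°, sin17°) = (1.9126, 0.5847)
θ=17°: |BD| = 9.1062
θ=17°: circle(B,10.00) ∩ circle(D,10.00): a=4.5531, h=8.9033
θ=17°:   candidates: C₊=(7.0280,9.1773) cross=81.075; C₋=(5.8846,-8.5926) cross=-81.075
θ=17°:   branch - wants cross < 0 → take C=(5.8846,-8.5926) (cross=-81.075)
θ=17°: ex = (C−B)/|BC| = (0.3972,-0.9177); ey = (0.9177,0.3972)
θ=17°: P = B + -2.73·ex + 1.12·ey = (1.8561,3.5350)
θ=38°: B = A + 2.00·(cos38°, sin38°) = (1.5760, 1.2313)
θ=38°: |BD| = 9.5041
θ=38°: circle(B,10.00) ∩ circle(D,10.00): a=4.7520, h=8.7988
θ=38°:   candidates: C₊=(7.4280,9.3403) cross=83.624; C₋=(5.1481,-8.1089) cross=-83.624
θ=38°:   branch - wants cross < 0 → take C=(5.1481,-8.1089) (cross=-83.624)
θ=38°: ex = (C−B)/|BC| = (0.3572,-0.9340); ey = (0.9340,0.3572)
θ=38°: P = B + -2.73·ex + 1.12·ey = (1.6470,4.1813)

θ=17°: 1.86 3.54
θ=38°: 1.65 4.18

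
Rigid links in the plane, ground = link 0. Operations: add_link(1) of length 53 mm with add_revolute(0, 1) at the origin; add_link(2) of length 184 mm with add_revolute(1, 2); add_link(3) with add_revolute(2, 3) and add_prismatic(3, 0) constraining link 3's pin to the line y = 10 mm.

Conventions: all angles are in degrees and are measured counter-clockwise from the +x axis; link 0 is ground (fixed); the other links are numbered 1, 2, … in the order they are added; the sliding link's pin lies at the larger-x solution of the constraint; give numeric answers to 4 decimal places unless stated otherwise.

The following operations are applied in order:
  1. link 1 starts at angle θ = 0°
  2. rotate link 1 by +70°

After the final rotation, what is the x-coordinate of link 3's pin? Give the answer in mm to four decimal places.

geometry: r = 53 mm, L = 184 mm, e = 10 mm; θ starts at 0°
rotate link 1 by +70°: θ ← 0° +70° = 70°
crank pin P = (r cos θ, r sin θ) = (18.127068, 49.803709)
h = r sin θ − e = 49.803709 − 10 = 39.803709
x = r cos θ + √(L² − h²) = 18.127068 + 179.643160 = 197.770227

197.7702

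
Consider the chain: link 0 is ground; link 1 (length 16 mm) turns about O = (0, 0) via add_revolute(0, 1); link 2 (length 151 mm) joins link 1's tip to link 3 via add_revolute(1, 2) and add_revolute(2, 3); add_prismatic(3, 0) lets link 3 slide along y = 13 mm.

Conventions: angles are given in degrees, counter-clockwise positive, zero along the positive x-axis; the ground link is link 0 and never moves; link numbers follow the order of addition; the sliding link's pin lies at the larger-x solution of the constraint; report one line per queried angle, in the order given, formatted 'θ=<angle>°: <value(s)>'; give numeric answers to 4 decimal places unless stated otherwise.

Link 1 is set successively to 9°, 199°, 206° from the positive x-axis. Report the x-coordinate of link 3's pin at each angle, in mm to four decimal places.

geometry: r = 16 mm, L = 151 mm, e = 13 mm
θ=9°: crank pin P = (r cos θ, r sin θ) = (15.803013, 2.502951)
θ=9°: h = r sin θ − e = 2.502951 − 13 = -10.497049
θ=9°: x = r cos θ + √(L² − h²) = 15.803013 + 150.634697 = 166.437711
θ=199°: crank pin P = (r cos θ, r sin θ) = (-15.128297, -5.209090)
θ=199°: h = r sin θ − e = -5.209090 − 13 = -18.209090
θ=199°: x = r cos θ + √(L² − h²) = -15.128297 + 149.898062 = 134.769765
θ=206°: crank pin P = (r cos θ, r sin θ) = (-14.380705, -7.013938)
θ=206°: h = r sin θ − e = -7.013938 − 13 = -20.013938
θ=206°: x = r cos θ + √(L² − h²) = -14.380705 + 149.667773 = 135.287068

θ=9°: 166.4377
θ=199°: 134.7698
θ=206°: 135.2871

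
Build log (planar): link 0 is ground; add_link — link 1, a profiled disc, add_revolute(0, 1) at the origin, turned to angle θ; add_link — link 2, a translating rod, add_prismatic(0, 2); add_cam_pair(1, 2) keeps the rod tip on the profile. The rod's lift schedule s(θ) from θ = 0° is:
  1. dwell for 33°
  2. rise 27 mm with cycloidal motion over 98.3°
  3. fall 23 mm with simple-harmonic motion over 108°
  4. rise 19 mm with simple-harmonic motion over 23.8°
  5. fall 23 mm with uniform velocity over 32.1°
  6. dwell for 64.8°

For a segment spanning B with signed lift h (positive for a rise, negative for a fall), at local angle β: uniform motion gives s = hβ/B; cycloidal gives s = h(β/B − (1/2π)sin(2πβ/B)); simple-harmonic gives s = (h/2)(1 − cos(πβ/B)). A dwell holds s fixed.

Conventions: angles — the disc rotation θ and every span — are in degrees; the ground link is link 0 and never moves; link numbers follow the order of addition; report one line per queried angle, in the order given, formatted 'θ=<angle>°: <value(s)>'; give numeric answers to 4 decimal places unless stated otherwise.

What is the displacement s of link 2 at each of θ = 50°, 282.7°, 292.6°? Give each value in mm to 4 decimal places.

seg 1 [0°–33°] dwell: s stays 0.0000
seg 2 [33°–131.3°] cycloidal, h=27: θ=50° here. β=17, B=98.3. 27·(0.1729 − sin(2π·0.1729)/(2π)) = 0.8661 → s = 0.8661
seg 2 [33°–131.3°] cycloidal, h=27: full span → s += 27 → s = 27.0000
seg 3 [131.3°–239.3°] simple-harmonic, h=-23: full span → s += -23 → s = 4.0000
seg 4 [239.3°–263.1°] simple-harmonic, h=19: full span → s += 19 → s = 23.0000
seg 5 [263.1°–295.2°] uniform, h=-23: θ=282.7° here. β=19.6, B=32.1. -23·19.6/32.1 = -14.0436 → s = 8.9564
seg 5 [263.1°–295.2°] uniform, h=-23: θ=292.6° here. β=29.5, B=32.1. -23·29.5/32.1 = -21.1371 → s = 1.8629

θ=50°: 0.8661
θ=282.7°: 8.9564
θ=292.6°: 1.8629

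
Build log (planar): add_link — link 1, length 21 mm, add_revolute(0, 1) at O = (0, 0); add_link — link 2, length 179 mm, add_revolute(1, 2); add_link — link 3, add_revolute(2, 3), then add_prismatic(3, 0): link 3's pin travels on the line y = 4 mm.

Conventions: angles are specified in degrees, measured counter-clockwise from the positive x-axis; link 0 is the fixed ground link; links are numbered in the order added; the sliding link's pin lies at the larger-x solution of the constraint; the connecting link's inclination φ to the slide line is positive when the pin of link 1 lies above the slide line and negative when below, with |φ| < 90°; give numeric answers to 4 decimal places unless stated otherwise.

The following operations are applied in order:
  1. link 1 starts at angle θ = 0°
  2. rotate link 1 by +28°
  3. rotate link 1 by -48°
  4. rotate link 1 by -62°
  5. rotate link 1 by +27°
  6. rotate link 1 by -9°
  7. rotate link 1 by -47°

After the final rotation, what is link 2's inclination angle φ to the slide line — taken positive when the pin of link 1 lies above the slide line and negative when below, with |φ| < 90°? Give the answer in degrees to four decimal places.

geometry: r = 21 mm, L = 179 mm, e = 4 mm; θ starts at 0°
rotate link 1 by +28°: θ ← 0° +28° = 28°
rotate link 1 by -48°: θ ← 28° -48° = -20°
rotate link 1 by -62°: θ ← -20° -62° = -82°
rotate link 1 by +27°: θ ← -82° +27° = -55°
rotate link 1 by -9°: θ ← -55° -9° = -64°
rotate link 1 by -47°: θ ← -64° -47° = -111°
h = r sin θ − e = -19.605189 − 4 = -23.605189
sin φ = h / L = -23.605189 / 179 = -0.13187256
φ = arcsin(-0.13187256) = -7.577814°

-7.5778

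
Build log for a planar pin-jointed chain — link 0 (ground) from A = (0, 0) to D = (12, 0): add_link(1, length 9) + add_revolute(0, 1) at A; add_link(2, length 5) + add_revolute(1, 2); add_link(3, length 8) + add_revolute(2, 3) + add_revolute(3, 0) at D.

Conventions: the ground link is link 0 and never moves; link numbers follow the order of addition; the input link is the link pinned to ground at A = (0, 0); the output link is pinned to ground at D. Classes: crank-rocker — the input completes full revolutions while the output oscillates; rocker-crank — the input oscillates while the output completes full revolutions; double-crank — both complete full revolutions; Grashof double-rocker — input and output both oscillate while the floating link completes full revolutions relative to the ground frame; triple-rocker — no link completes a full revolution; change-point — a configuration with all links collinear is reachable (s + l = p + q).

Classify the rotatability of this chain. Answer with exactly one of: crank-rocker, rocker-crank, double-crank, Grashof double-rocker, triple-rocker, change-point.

lengths: ground=12, input=9, coupler=5, output=8
sorted: s=5 (shortest), l=12 (longest), p+q=17
s + l = 17 vs p + q = 17
s + l = p + q → change-point (collinear configuration reachable)

change-point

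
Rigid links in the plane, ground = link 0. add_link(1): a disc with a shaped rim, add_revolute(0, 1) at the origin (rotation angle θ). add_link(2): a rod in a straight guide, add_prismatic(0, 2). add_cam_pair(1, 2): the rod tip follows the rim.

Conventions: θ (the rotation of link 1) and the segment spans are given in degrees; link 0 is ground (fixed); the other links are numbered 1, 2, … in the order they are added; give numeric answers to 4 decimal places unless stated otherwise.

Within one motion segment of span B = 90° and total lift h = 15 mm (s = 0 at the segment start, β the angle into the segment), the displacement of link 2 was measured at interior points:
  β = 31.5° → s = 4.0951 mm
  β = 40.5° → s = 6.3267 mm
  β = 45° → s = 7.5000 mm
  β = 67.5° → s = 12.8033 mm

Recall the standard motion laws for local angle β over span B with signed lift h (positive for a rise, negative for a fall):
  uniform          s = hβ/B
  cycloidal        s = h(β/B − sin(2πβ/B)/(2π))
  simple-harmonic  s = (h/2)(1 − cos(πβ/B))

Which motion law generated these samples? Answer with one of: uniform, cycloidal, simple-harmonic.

candidates at β/B = r: uniform s = h·r (linear in β); cycloidal s = h·(r − sin(2πr)/(2π)); simple-harmonic s = (h/2)(1 − cos(πr))
β=31.5°: printed 4.0951 | uniform 5.2500, cycloidal 3.3186, simple-harmonic 4.0951
β=40.5°: printed 6.3267 | uniform 6.7500, cycloidal 6.0123, simple-harmonic 6.3267
β=45°: printed 7.5000 | uniform 7.5000, cycloidal 7.5000, simple-harmonic 7.5000
β=67.5°: printed 12.8033 | uniform 11.2500, cycloidal 13.6373, simple-harmonic 12.8033
only one law matches every sample → simple-harmonic

simple-harmonic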